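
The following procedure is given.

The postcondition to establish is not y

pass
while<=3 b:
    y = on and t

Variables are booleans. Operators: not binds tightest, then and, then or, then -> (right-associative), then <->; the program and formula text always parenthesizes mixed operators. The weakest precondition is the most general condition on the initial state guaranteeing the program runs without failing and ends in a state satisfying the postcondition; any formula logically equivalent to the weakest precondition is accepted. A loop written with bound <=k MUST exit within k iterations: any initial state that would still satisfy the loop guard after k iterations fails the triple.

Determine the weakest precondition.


Working backward. After the program, not y must hold.
Before the loop (bound <=3), unroll the exhaustion recursion (WP_0 = exit-now case; WP_j = one more guarded iteration, up to j = 3):
  WP_0: (not b) and (not y)
  WP_1: (b -> ((not b) and (not (on and t)))) and ((not b) -> (not y))
  WP_2: (b -> ((b -> ((not b) and (not (on and t)))) and ((not b) -> (not (on and t))))) and ((not b) -> (not y))
  WP_3: (b -> ((b -> ((b -> ((not b) and (not (on and t)))) and ((not b) -> (not (on and t))))) and ((not b) -> (not (on and t))))) and ((not b) -> (not y))
So before the loop: (b -> ((b -> ((b -> ((not b) and (not (on and t)))) and ((not b) -> (not (on and t))))) and ((not b) -> (not (on and t))))) and ((not b) -> (not y))
Before skip: (b -> ((b -> ((b -> ((not b) and (not (on and t)))) and ((not b) -> (not (on and t))))) and ((not b) -> (not (on and t))))) and ((not b) -> (not y))
Answer: WP = (b -> ((b -> ((b -> ((not b) and (not (on and t)))) and ((not b) -> (not (on and t))))) and ((not b) -> (not (on and t))))) and ((not b) -> (not y))


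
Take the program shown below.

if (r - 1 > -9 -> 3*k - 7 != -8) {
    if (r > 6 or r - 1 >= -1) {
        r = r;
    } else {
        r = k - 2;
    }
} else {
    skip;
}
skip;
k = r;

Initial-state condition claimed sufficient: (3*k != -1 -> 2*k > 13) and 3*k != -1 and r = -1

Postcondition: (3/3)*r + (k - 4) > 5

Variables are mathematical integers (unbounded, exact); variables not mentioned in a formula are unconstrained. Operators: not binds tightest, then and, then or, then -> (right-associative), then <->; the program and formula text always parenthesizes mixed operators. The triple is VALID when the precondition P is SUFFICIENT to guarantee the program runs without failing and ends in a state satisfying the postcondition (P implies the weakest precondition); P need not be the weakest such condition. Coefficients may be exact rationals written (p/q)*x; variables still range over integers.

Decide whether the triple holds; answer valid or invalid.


Working backward. After the program, the postcondition (3/3)*r + (k - 4) > 5 must hold; in canonical form it is k + r > 9.
Before k := r: 2*r > 9
Before skip: 2*r > 9
Then branch requires ((r > 6 or r >= 0) -> 2*r > 9) and ((not (r > 6 or r >= 0)) -> 2*k > 13); else branch requires 2*r > 9.
Before the if: ((r > -8 -> 3*k != -1) -> (((r > 6 or r >= 0) -> 2*r > 9) and ((not (r > 6 or r >= 0)) -> 2*k > 13))) and ((not (r > -8 -> 3*k != -1)) -> 2*r > 9)
The weakest precondition is ((r > -8 -> 3*k != -1) -> (((r > 6 or r >= 0) -> 2*r > 9) and ((not (r > 6 or r >= 0)) -> 2*k > 13))) and ((not (r > -8 -> 3*k != -1)) -> 2*r > 9).
Check whether (3*k != -1 -> 2*k > 13) and 3*k != -1 and r = -1 implies it.
Every state satisfying the precondition satisfies the weakest precondition: the implication holds.
Answer: valid


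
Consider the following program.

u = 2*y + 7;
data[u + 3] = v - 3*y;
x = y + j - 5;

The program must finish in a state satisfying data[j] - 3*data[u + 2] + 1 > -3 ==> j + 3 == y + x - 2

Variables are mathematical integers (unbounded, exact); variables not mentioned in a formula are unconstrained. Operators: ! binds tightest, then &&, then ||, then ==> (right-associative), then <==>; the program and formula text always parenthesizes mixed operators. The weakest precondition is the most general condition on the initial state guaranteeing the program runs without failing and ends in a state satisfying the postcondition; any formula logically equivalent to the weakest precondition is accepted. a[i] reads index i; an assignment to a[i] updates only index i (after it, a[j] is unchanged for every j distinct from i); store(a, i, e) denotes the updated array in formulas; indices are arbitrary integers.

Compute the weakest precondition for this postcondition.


Working backward. After the program, the postcondition data[j] - 3*data[u + 2] + 1 > -3 ==> j + 3 == y + x - 2 must hold; in canonical form it is data[j] > 3*data[u + 2] - 4 ==> j == x + y - 5.
Before x := y + j - 5: data[j] > 3*data[u + 2] - 4 ==> 2*y == 10
Before data[u + 3] := v - 3*y: store(data, u + 3, v - 3*y)[j] > 3*store(data, u + 3, v - 3*y)[u + 2] - 4 ==> 2*y == 10
Before u := 2*y + 7: store(data, 2*y + 10, v - 3*y)[j] > 3*store(data, 2*y + 10, v - 3*y)[2*y + 9] - 4 ==> 2*y == 10
Answer: WP = store(data, 2*y + 10, v - 3*y)[j] > 3*store(data, 2*y + 10, v - 3*y)[2*y + 9] - 4 ==> 2*y == 10


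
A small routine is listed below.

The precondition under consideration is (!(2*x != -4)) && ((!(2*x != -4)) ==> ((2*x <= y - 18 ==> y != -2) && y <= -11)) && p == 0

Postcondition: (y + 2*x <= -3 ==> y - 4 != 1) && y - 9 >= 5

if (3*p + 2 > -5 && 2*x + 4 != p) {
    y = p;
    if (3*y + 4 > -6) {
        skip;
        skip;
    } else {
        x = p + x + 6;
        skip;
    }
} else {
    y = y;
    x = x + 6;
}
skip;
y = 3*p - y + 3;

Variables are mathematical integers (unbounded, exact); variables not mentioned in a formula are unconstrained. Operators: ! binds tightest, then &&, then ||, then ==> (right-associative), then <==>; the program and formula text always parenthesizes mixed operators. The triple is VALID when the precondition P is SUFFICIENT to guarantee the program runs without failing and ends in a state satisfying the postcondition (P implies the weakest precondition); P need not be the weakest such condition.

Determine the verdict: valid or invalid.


Working backward. After the program, the postcondition (y + 2*x <= -3 ==> y - 4 != 1) && y - 9 >= 5 must hold; in canonical form it is (2*x + y <= -3 ==> y != 5) && y >= 14.
Before y := 3*p - y + 3: (3*p + 2*x <= y - 6 ==> 3*p != y + 2) && 3*p >= y + 11
Before skip: (3*p + 2*x <= y - 6 ==> 3*p != y + 2) && 3*p >= y + 11
Then branch requires (3*p > -10 ==> ((2*p + 2*x <= -6 ==> 2*p != 2) && 2*p >= 11)) && ((!(3*p > -10)) ==> ((4*p + 2*x <= -18 ==> 2*p != 2) && 2*p >= 11)); else branch requires (3*p + 2*x <= y - 18 ==> 3*p != y + 2) && 3*p >= y + 11.
Before the if: ((3*p > -7 && 2*x != p - 4) ==> ((3*p > -10 ==> ((2*p + 2*x <= -6 ==> 2*p != 2) && 2*p >= 11)) && ((!(3*p > -10)) ==> ((4*p + 2*x <= -18 ==> 2*p != 2) && 2*p >= 11)))) && ((!(3*p > -7 && 2*x != p - 4)) ==> ((3*p + 2*x <= y - 18 ==> 3*p != y + 2) && 3*p >= y + 11))
The weakest precondition is ((3*p > -7 && 2*x != p - 4) ==> ((3*p > -10 ==> ((2*p + 2*x <= -6 ==> 2*p != 2) && 2*p >= 11)) && ((!(3*p > -10)) ==> ((4*p + 2*x <= -18 ==> 2*p != 2) && 2*p >= 11)))) && ((!(3*p > -7 && 2*x != p - 4)) ==> ((3*p + 2*x <= y - 18 ==> 3*p != y + 2) && 3*p >= y + 11)).
Check whether (!(2*x != -4)) && ((!(2*x != -4)) ==> ((2*x <= y - 18 ==> y != -2) && y <= -11)) && p == 0 implies it.
Every state satisfying the precondition satisfies the weakest precondition: the implication holds.
Answer: valid


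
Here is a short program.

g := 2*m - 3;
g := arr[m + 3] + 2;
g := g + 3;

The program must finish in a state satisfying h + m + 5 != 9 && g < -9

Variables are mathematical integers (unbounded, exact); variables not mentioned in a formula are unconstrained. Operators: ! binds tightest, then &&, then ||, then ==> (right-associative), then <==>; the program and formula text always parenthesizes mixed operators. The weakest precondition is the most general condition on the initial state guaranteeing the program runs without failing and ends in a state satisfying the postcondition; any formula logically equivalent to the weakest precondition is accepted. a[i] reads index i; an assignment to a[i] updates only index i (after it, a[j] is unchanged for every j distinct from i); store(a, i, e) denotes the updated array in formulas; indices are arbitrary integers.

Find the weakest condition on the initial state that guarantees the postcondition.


Working backward. After the program, the postcondition h + m + 5 != 9 && g < -9 must hold; in canonical form it is h + m != 4 && g < -9.
Before g := g + 3: h + m != 4 && g < -12
Before g := arr[m + 3] + 2: h + m != 4 && arr[m + 3] < -14
Before g := 2*m - 3: h + m != 4 && arr[m + 3] < -14
Answer: WP = h + m != 4 && arr[m + 3] < -14


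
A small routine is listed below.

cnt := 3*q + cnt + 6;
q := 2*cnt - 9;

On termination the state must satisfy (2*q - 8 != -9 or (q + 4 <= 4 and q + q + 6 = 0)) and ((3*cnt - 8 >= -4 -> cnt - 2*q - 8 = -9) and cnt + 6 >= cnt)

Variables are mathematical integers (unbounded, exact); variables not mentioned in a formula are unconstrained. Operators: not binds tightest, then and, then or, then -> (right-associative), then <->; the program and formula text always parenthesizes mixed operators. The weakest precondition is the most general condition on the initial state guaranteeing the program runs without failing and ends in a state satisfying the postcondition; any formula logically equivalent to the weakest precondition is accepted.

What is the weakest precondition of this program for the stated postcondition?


Working backward. After the program, the postcondition (2*q - 8 != -9 or (q + 4 <= 4 and q + q + 6 = 0)) and ((3*cnt - 8 >= -4 -> cnt - 2*q - 8 = -9) and cnt + 6 >= cnt) must hold; in canonical form it is (2*q != -1 or (q <= 0 and 2*q = -6)) and (3*cnt >= 4 -> cnt = 2*q - 1).
Before q := 2*cnt - 9: (4*cnt != 17 or (2*cnt <= 9 and 4*cnt = 12)) and (3*cnt >= 4 -> 3*cnt = 19)
Before cnt := 3*q + cnt + 6: (4*cnt + 12*q != -7 or (2*cnt + 6*q <= -3 and 4*cnt + 12*q = -12)) and (3*cnt + 9*q >= -14 -> 3*cnt + 9*q = 1)
Answer: WP = (4*cnt + 12*q != -7 or (2*cnt + 6*q <= -3 and 4*cnt + 12*q = -12)) and (3*cnt + 9*q >= -14 -> 3*cnt + 9*q = 1)


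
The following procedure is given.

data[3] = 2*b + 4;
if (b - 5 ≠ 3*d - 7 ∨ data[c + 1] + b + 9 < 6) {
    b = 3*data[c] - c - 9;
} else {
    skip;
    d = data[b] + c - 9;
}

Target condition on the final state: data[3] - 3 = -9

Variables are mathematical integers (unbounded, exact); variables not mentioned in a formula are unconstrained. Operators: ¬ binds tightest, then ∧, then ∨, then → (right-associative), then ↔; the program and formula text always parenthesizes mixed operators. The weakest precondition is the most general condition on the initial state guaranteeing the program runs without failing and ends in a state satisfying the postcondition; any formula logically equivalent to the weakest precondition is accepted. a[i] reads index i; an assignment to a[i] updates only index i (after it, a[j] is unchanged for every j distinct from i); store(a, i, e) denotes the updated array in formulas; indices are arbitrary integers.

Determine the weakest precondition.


Working backward. After the program, the postcondition data[3] - 3 = -9 must hold; in canonical form it is data[3] = -6.
Then branch requires data[3] = -6; else branch requires data[3] = -6.
Before the if: ((b ≠ 3*d - 2 ∨ data[c + 1] + b < -3) → data[3] = -6) ∧ ((¬(b ≠ 3*d - 2 ∨ data[c + 1] + b < -3)) → data[3] = -6)
Before data[3] := 2*b + 4: ((b ≠ 3*d - 2 ∨ store(data, 3, 2*b + 4)[c + 1] + b < -3) → 2*b = -10) ∧ ((¬(b ≠ 3*d - 2 ∨ store(data, 3, 2*b + 4)[c + 1] + b < -3)) → 2*b = -10)
Answer: WP = ((b ≠ 3*d - 2 ∨ store(data, 3, 2*b + 4)[c + 1] + b < -3) → 2*b = -10) ∧ ((¬(b ≠ 3*d - 2 ∨ store(data, 3, 2*b + 4)[c + 1] + b < -3)) → 2*b = -10)


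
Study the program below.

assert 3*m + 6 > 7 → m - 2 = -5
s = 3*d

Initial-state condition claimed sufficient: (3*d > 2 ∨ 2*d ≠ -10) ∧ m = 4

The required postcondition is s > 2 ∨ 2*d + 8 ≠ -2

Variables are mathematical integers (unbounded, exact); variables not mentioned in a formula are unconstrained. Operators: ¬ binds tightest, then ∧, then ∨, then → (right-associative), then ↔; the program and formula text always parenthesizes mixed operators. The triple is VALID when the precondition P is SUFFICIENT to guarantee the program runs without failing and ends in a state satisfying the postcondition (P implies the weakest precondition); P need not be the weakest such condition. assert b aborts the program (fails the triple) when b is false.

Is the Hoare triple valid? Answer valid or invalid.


Working backward. After the program, the postcondition s > 2 ∨ 2*d + 8 ≠ -2 must hold; in canonical form it is s > 2 ∨ 2*d ≠ -10.
Before s := 3*d: 3*d > 2 ∨ 2*d ≠ -10
Before assert 3*m + 6 > 7 → m - 2 = -5: (3*m > 1 → m = -3) ∧ (3*d > 2 ∨ 2*d ≠ -10)
The weakest precondition is (3*m > 1 → m = -3) ∧ (3*d > 2 ∨ 2*d ≠ -10).
Check whether (3*d > 2 ∨ 2*d ≠ -10) ∧ m = 4 implies it.
Countermodel: at the initial state d = -4, m = 4, the precondition holds but the weakest precondition fails.
Answer: invalid


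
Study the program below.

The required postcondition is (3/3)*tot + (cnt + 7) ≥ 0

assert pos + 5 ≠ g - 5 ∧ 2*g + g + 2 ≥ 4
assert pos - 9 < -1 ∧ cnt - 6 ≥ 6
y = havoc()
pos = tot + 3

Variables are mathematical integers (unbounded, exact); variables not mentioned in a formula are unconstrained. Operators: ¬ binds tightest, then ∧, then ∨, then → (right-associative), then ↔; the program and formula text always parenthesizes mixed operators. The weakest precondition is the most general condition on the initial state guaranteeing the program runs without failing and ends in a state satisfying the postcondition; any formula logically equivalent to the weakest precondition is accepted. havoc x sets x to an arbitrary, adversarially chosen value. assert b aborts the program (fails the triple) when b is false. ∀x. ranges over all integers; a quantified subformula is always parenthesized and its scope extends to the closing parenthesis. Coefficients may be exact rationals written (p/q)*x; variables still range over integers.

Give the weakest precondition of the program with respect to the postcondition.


Working backward. After the program, the postcondition (3/3)*tot + (cnt + 7) ≥ 0 must hold; in canonical form it is cnt + tot ≥ -7.
Before pos := tot + 3: cnt + tot ≥ -7
Before havoc y: cnt + tot ≥ -7
Before assert pos - 9 < -1 ∧ cnt - 6 ≥ 6: pos < 8 ∧ cnt ≥ 12 ∧ cnt + tot ≥ -7
Before assert pos + 5 ≠ g - 5 ∧ 2*g + g + 2 ≥ 4: pos ≠ g - 10 ∧ 3*g ≥ 2 ∧ pos < 8 ∧ cnt ≥ 12 ∧ cnt + tot ≥ -7
Answer: WP = pos ≠ g - 10 ∧ 3*g ≥ 2 ∧ pos < 8 ∧ cnt ≥ 12 ∧ cnt + tot ≥ -7


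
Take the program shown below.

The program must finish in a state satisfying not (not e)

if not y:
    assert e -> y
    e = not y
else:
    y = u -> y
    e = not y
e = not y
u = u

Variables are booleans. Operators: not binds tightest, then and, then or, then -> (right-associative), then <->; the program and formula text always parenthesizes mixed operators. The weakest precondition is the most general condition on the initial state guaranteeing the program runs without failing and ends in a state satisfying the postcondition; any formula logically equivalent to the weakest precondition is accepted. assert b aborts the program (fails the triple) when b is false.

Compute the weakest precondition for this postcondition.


Working backward. After the program, the postcondition not (not e) must hold; in canonical form it is e.
Before u := u: e
Before e := not y: not y
Then branch requires (e -> y) and (not y); else branch requires not (u -> y).
Before the if: ((not y) -> ((e -> y) and (not y))) and (y -> (not (u -> y)))
Answer: WP = ((not y) -> ((e -> y) and (not y))) and (y -> (not (u -> y)))


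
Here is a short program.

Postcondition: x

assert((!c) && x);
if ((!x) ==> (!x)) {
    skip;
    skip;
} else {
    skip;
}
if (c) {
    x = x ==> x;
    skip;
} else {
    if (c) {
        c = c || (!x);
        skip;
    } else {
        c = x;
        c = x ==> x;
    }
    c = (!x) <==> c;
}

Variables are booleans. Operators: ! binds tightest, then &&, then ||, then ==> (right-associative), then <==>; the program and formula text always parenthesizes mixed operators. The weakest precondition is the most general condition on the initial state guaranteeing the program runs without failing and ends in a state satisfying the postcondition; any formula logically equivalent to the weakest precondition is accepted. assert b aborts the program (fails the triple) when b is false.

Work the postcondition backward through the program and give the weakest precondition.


Working backward. After the program, x must hold.
Then branch requires true; else branch requires (c ==> x) && ((!c) ==> x).
Before the if: (!c) ==> ((c ==> x) && ((!c) ==> x))
Then branch requires (!c) ==> ((c ==> x) && ((!c) ==> x)); else branch requires (!c) ==> ((c ==> x) && ((!c) ==> x)).
Before the if: (!c) ==> ((c ==> x) && ((!c) ==> x))
Before assert (!c) && x: (!c) && x && ((!c) ==> ((c ==> x) && ((!c) ==> x)))
Answer: WP = (!c) && x && ((!c) ==> ((c ==> x) && ((!c) ==> x)))


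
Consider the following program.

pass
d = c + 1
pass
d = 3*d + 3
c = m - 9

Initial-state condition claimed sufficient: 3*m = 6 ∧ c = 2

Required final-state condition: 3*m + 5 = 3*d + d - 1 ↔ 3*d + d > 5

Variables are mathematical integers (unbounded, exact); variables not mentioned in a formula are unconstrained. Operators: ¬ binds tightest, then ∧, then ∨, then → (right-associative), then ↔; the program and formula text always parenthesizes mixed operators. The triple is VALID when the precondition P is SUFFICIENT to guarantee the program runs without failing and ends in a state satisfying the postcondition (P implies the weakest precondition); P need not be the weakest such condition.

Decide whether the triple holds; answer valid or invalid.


Working backward. After the program, the postcondition 3*m + 5 = 3*d + d - 1 ↔ 3*d + d > 5 must hold; in canonical form it is 3*m = 4*d - 6 ↔ 4*d > 5.
Before c := m - 9: 3*m = 4*d - 6 ↔ 4*d > 5
Before d := 3*d + 3: 3*m = 12*d + 6 ↔ 12*d > -7
Before skip: 3*m = 12*d + 6 ↔ 12*d > -7
Before d := c + 1: 3*m = 12*c + 18 ↔ 12*c > -19
Before skip: 3*m = 12*c + 18 ↔ 12*c > -19
The weakest precondition is 3*m = 12*c + 18 ↔ 12*c > -19.
Check whether 3*m = 6 ∧ c = 2 implies it.
Countermodel: at the initial state c = 2, m = 2, the precondition holds but the weakest precondition fails.
Answer: invalid


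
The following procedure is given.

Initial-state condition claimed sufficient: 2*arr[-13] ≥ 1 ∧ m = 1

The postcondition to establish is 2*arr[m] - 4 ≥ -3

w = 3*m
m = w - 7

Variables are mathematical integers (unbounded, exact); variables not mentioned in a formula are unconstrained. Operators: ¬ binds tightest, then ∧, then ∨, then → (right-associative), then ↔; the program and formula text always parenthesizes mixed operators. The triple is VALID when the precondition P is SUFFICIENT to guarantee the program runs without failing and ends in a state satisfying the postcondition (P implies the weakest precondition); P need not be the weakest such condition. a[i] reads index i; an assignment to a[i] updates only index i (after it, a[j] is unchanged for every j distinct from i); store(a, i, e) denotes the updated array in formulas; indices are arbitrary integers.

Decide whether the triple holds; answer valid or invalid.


Working backward. After the program, the postcondition 2*arr[m] - 4 ≥ -3 must hold; in canonical form it is 2*arr[m] ≥ 1.
Before m := w - 7: 2*arr[w - 7] ≥ 1
Before w := 3*m: 2*arr[3*m - 7] ≥ 1
The weakest precondition is 2*arr[3*m - 7] ≥ 1.
Check whether 2*arr[-13] ≥ 1 ∧ m = 1 implies it.
Countermodel: at the initial state arr = {[-13] = 1, [-4] = 0, elsewhere 1}, m = 1, the precondition holds but the weakest precondition fails.
Answer: invalid


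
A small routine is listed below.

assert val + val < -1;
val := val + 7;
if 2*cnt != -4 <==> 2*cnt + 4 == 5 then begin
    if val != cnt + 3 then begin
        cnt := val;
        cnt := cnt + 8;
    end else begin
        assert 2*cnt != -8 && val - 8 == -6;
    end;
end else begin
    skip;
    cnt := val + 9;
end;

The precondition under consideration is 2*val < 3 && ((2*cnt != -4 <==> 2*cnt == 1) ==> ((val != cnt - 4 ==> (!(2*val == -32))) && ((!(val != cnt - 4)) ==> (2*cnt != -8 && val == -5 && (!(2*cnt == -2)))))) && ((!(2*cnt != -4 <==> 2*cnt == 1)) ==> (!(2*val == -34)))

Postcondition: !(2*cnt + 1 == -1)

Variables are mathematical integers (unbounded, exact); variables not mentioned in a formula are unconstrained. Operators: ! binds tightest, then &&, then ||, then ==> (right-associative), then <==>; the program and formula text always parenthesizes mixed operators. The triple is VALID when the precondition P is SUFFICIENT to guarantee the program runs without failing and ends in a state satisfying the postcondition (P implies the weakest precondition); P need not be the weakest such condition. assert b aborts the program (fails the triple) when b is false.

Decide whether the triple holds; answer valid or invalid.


Working backward. After the program, the postcondition !(2*cnt + 1 == -1) must hold; in canonical form it is !(2*cnt == -2).
Then branch requires (val != cnt + 3 ==> (!(2*val == -18))) && ((!(val != cnt + 3)) ==> (2*cnt != -8 && val == 2 && (!(2*cnt == -2)))); else branch requires !(2*val == -20).
Before the if: ((2*cnt != -4 <==> 2*cnt == 1) ==> ((val != cnt + 3 ==> (!(2*val == -18))) && ((!(val != cnt + 3)) ==> (2*cnt != -8 && val == 2 && (!(2*cnt == -2)))))) && ((!(2*cnt != -4 <==> 2*cnt == 1)) ==> (!(2*val == -20)))
Before val := val + 7: ((2*cnt != -4 <==> 2*cnt == 1) ==> ((val != cnt - 4 ==> (!(2*val == -32))) && ((!(val != cnt - 4)) ==> (2*cnt != -8 && val == -5 && (!(2*cnt == -2)))))) && ((!(2*cnt != -4 <==> 2*cnt == 1)) ==> (!(2*val == -34)))
Before assert val + val < -1: 2*val < -1 && ((2*cnt != -4 <==> 2*cnt == 1) ==> ((val != cnt - 4 ==> (!(2*val == -32))) && ((!(val != cnt - 4)) ==> (2*cnt != -8 && val == -5 && (!(2*cnt == -2)))))) && ((!(2*cnt != -4 <==> 2*cnt == 1)) ==> (!(2*val == -34)))
The weakest precondition is 2*val < -1 && ((2*cnt != -4 <==> 2*cnt == 1) ==> ((val != cnt - 4 ==> (!(2*val == -32))) && ((!(val != cnt - 4)) ==> (2*cnt != -8 && val == -5 && (!(2*cnt == -2)))))) && ((!(2*cnt != -4 <==> 2*cnt == 1)) ==> (!(2*val == -34))).
Check whether 2*val < 3 && ((2*cnt != -4 <==> 2*cnt == 1) ==> ((val != cnt - 4 ==> (!(2*val == -32))) && ((!(val != cnt - 4)) ==> (2*cnt != -8 && val == -5 && (!(2*cnt == -2)))))) && ((!(2*cnt != -4 <==> 2*cnt == 1)) ==> (!(2*val == -34))) implies it.
Countermodel: at the initial state cnt = -1, val = 0, the precondition holds but the weakest precondition fails.
Answer: invalid


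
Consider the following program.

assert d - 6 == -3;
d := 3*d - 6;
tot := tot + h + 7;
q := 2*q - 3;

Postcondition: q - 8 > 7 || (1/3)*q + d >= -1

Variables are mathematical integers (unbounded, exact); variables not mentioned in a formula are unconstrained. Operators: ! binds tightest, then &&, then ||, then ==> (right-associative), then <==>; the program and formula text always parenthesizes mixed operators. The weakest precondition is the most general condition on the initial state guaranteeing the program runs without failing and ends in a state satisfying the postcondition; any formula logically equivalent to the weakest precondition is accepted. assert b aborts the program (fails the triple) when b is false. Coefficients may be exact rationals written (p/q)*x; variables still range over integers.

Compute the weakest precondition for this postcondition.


Working backward. After the program, the postcondition q - 8 > 7 || (1/3)*q + d >= -1 must hold; in canonical form it is q > 15 || d + (1/3)*q >= -1.
Before q := 2*q - 3: 2*q > 18 || d + (2/3)*q >= 0
Before tot := tot + h + 7: 2*q > 18 || d + (2/3)*q >= 0
Before d := 3*d - 6: 2*q > 18 || 3*d + (2/3)*q >= 6
Before assert d - 6 == -3: d == 3 && (2*q > 18 || 3*d + (2/3)*q >= 6)
Answer: WP = d == 3 && (2*q > 18 || 3*d + (2/3)*q >= 6)


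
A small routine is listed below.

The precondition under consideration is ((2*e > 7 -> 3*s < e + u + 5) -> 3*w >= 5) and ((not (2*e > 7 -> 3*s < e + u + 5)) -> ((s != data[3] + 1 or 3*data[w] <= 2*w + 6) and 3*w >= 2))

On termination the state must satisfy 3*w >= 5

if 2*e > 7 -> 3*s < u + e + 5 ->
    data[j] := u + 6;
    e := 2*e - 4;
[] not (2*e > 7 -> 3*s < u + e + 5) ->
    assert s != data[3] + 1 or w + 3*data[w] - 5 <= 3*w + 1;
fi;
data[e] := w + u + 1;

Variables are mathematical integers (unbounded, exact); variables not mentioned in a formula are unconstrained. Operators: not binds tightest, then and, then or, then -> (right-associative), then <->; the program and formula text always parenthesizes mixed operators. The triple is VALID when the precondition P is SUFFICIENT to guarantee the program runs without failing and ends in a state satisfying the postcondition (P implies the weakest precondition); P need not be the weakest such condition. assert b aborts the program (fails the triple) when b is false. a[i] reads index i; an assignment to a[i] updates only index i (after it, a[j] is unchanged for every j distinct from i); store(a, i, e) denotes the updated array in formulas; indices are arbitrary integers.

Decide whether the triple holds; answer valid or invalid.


Working backward. After the program, 3*w >= 5 must hold.
Before data[e] := w + u + 1: 3*w >= 5
Then branch requires 3*w >= 5; else branch requires (s != data[3] + 1 or 3*data[w] <= 2*w + 6) and 3*w >= 5.
Before the if: ((2*e > 7 -> 3*s < e + u + 5) -> 3*w >= 5) and ((not (2*e > 7 -> 3*s < e + u + 5)) -> ((s != data[3] + 1 or 3*data[w] <= 2*w + 6) and 3*w >= 5))
The weakest precondition is ((2*e > 7 -> 3*s < e + u + 5) -> 3*w >= 5) and ((not (2*e > 7 -> 3*s < e + u + 5)) -> ((s != data[3] + 1 or 3*data[w] <= 2*w + 6) and 3*w >= 5)).
Check whether ((2*e > 7 -> 3*s < e + u + 5) -> 3*w >= 5) and ((not (2*e > 7 -> 3*s < e + u + 5)) -> ((s != data[3] + 1 or 3*data[w] <= 2*w + 6) and 3*w >= 2)) implies it.
Countermodel: at the initial state data = {[1] = 3, [3] = 3, elsewhere 3}, e = 4, s = 5, u = 6, w = 1, the precondition holds but the weakest precondition fails.
Answer: invalid


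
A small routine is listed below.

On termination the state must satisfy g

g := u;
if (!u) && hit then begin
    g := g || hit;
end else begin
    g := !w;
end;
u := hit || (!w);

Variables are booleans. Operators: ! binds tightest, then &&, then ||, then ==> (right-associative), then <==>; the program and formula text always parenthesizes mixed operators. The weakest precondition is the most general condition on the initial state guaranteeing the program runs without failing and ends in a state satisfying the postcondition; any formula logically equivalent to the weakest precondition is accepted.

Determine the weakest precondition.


Working backward. After the program, g must hold.
Before u := hit || (!w): g
Then branch requires g || hit; else branch requires !w.
Before the if: (((!u) && hit) ==> (g || hit)) && ((!((!u) && hit)) ==> (!w))
Before g := u: (((!u) && hit) ==> (u || hit)) && ((!((!u) && hit)) ==> (!w))
Answer: WP = (((!u) && hit) ==> (u || hit)) && ((!((!u) && hit)) ==> (!w))


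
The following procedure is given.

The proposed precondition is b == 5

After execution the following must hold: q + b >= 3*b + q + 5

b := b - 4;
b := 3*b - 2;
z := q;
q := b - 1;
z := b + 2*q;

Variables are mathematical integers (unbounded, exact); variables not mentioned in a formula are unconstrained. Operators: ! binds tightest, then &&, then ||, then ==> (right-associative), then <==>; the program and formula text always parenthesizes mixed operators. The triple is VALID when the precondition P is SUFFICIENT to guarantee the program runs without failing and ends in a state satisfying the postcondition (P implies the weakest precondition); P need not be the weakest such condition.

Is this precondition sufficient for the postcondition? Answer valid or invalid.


Working backward. After the program, the postcondition q + b >= 3*b + q + 5 must hold; in canonical form it is 2*b <= -5.
Before z := b + 2*q: 2*b <= -5
Before q := b - 1: 2*b <= -5
Before z := q: 2*b <= -5
Before b := 3*b - 2: 6*b <= -1
Before b := b - 4: 6*b <= 23
The weakest precondition is 6*b <= 23.
Check whether b == 5 implies it.
Countermodel: at the initial state b = 5, the precondition holds but the weakest precondition fails.
Answer: invalid


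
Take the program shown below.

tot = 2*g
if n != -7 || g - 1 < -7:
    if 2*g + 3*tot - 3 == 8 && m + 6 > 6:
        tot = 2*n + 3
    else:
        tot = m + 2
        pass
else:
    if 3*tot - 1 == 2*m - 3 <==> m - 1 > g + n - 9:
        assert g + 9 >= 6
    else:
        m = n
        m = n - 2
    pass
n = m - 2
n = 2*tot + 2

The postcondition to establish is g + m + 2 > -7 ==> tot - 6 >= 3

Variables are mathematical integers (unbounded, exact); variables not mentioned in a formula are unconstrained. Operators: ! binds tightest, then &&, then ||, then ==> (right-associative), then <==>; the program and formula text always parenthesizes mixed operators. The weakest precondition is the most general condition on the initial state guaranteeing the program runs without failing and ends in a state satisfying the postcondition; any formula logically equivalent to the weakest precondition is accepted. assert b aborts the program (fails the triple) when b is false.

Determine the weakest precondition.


Working backward. After the program, the postcondition g + m + 2 > -7 ==> tot - 6 >= 3 must hold; in canonical form it is g + m > -9 ==> tot >= 9.
Before n := 2*tot + 2: g + m > -9 ==> tot >= 9
Before n := m - 2: g + m > -9 ==> tot >= 9
Then branch requires ((2*g + 3*tot == 11 && m > 0) ==> (g + m > -9 ==> 2*n >= 6)) && ((!(2*g + 3*tot == 11 && m > 0)) ==> (g + m > -9 ==> m >= 7)); else branch requires ((3*tot == 2*m - 2 <==> m > g + n - 8) ==> (g >= -3 && (g + m > -9 ==> tot >= 9))) && ((!(3*tot == 2*m - 2 <==> m > g + n - 8)) ==> (g + n > -7 ==> tot >= 9)).
Before the if: ((n != -7 || g < -6) ==> (((2*g + 3*tot == 11 && m > 0) ==> (g + m > -9 ==> 2*n >= 6)) && ((!(2*g + 3*tot == 11 && m > 0)) ==> (g + m > -9 ==> m >= 7)))) && ((!(n != -7 || g < -6)) ==> (((3*tot == 2*m - 2 <==> m > g + n - 8) ==> (g >= -3 && (g + m > -9 ==> tot >= 9))) && ((!(3*tot == 2*m - 2 <==> m > g + n - 8)) ==> (g + n > -7 ==> tot >= 9))))
Before tot := 2*g: ((n != -7 || g < -6) ==> (((8*g == 11 && m > 0) ==> (g + m > -9 ==> 2*n >= 6)) && ((!(8*g == 11 && m > 0)) ==> (g + m > -9 ==> m >= 7)))) && ((!(n != -7 || g < -6)) ==> (((6*g == 2*m - 2 <==> m > g + n - 8) ==> (g >= -3 && (g + m > -9 ==> 2*g >= 9))) && ((!(6*g == 2*m - 2 <==> m > g + n - 8)) ==> (g + n > -7 ==> 2*g >= 9))))
Answer: WP = ((n != -7 || g < -6) ==> (((8*g == 11 && m > 0) ==> (g + m > -9 ==> 2*n >= 6)) && ((!(8*g == 11 && m > 0)) ==> (g + m > -9 ==> m >= 7)))) && ((!(n != -7 || g < -6)) ==> (((6*g == 2*m - 2 <==> m > g + n - 8) ==> (g >= -3 && (g + m > -9 ==> 2*g >= 9))) && ((!(6*g == 2*m - 2 <==> m > g + n - 8)) ==> (g + n > -7 ==> 2*g >= 9))))


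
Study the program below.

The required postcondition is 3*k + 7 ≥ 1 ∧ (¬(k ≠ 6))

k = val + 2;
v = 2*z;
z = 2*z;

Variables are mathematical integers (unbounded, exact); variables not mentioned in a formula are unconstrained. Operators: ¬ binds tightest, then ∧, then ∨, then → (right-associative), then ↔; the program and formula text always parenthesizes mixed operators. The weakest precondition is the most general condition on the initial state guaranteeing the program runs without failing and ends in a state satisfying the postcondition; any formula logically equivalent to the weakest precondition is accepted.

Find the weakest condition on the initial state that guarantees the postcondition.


Working backward. After the program, the postcondition 3*k + 7 ≥ 1 ∧ (¬(k ≠ 6)) must hold; in canonical form it is 3*k ≥ -6 ∧ (¬(k ≠ 6)).
Before z := 2*z: 3*k ≥ -6 ∧ (¬(k ≠ 6))
Before v := 2*z: 3*k ≥ -6 ∧ (¬(k ≠ 6))
Before k := val + 2: 3*val ≥ -12 ∧ (¬(val ≠ 4))
Answer: WP = 3*val ≥ -12 ∧ (¬(val ≠ 4))


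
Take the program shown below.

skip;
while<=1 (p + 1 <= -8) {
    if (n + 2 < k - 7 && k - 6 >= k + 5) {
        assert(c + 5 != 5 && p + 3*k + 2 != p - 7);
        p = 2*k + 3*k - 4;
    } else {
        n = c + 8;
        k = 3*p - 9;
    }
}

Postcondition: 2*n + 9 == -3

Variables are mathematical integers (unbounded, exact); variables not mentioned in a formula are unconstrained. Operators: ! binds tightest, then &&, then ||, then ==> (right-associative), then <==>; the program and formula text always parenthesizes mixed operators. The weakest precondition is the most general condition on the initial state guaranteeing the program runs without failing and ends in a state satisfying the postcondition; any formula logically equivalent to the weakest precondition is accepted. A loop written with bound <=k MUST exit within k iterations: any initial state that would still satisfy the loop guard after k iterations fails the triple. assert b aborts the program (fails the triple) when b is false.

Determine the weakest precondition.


Working backward. After the program, the postcondition 2*n + 9 == -3 must hold; in canonical form it is 2*n == -12.
Before the loop (bound <=1), unroll the exhaustion recursion (WP_0 = exit-now case; WP_j = one more guarded iteration, up to j = 1):
  WP_0: (!(p <= -9)) && 2*n == -12
  WP_1: (p <= -9 ==> ((!(p <= -9)) && 2*c == -28)) && ((!(p <= -9)) ==> 2*n == -12)
So before the loop: (p <= -9 ==> ((!(p <= -9)) && 2*c == -28)) && ((!(p <= -9)) ==> 2*n == -12)
Before skip: (p <= -9 ==> ((!(p <= -9)) && 2*c == -28)) && ((!(p <= -9)) ==> 2*n == -12)
Answer: WP = (p <= -9 ==> ((!(p <= -9)) && 2*c == -28)) && ((!(p <= -9)) ==> 2*n == -12)


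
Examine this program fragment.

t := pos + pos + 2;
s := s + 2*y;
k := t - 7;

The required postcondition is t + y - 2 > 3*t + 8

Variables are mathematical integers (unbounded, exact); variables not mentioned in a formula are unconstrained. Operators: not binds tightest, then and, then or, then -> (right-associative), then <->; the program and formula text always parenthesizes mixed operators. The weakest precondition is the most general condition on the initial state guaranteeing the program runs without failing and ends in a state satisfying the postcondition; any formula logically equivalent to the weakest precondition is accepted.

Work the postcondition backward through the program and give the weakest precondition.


Working backward. After the program, the postcondition t + y - 2 > 3*t + 8 must hold; in canonical form it is y > 2*t + 10.
Before k := t - 7: y > 2*t + 10
Before s := s + 2*y: y > 2*t + 10
Before t := pos + pos + 2: y > 4*pos + 14
Answer: WP = y > 4*pos + 14


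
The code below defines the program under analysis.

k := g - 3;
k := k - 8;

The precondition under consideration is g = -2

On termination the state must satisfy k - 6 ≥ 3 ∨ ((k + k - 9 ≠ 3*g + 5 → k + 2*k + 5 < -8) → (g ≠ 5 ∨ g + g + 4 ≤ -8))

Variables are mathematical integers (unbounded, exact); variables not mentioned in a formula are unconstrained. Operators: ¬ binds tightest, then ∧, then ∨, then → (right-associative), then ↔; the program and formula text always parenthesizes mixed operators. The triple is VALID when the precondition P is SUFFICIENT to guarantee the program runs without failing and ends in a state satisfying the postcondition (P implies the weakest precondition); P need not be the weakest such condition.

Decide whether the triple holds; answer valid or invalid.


Working backward. After the program, the postcondition k - 6 ≥ 3 ∨ ((k + k - 9 ≠ 3*g + 5 → k + 2*k + 5 < -8) → (g ≠ 5 ∨ g + g + 4 ≤ -8)) must hold; in canonical form it is k ≥ 9 ∨ ((2*k ≠ 3*g + 14 → 3*k < -13) → (g ≠ 5 ∨ 2*g ≤ -12)).
Before k := k - 8: k ≥ 17 ∨ ((2*k ≠ 3*g + 30 → 3*k < 11) → (g ≠ 5 ∨ 2*g ≤ -12))
Before k := g - 3: g ≥ 20 ∨ ((g ≠ -36 → 3*g < 20) → (g ≠ 5 ∨ 2*g ≤ -12))
The weakest precondition is g ≥ 20 ∨ ((g ≠ -36 → 3*g < 20) → (g ≠ 5 ∨ 2*g ≤ -12)).
Check whether g = -2 implies it.
Every state satisfying the precondition satisfies the weakest precondition: the implication holds.
Answer: valid


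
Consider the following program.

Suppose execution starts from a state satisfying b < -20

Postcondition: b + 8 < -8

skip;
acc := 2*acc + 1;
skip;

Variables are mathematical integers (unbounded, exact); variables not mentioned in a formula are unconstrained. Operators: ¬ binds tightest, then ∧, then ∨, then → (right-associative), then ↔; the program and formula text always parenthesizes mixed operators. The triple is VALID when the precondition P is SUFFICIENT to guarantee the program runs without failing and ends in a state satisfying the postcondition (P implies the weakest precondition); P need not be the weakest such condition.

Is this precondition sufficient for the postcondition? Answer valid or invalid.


Working backward. After the program, the postcondition b + 8 < -8 must hold; in canonical form it is b < -16.
Before skip: b < -16
Before acc := 2*acc + 1: b < -16
Before skip: b < -16
The weakest precondition is b < -16.
Check whether b < -20 implies it.
Every state satisfying the precondition satisfies the weakest precondition: the implication holds.
Answer: valid


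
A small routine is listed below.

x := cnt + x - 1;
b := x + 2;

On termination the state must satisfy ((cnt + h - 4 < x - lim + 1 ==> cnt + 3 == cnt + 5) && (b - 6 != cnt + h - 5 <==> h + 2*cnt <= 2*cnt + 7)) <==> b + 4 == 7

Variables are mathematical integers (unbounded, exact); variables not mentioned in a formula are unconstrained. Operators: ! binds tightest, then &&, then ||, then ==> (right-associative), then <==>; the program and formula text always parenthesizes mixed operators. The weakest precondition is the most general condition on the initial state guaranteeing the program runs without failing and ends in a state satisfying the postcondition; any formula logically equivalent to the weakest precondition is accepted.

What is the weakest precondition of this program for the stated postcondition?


Working backward. After the program, the postcondition ((cnt + h - 4 < x - lim + 1 ==> cnt + 3 == cnt + 5) && (b - 6 != cnt + h - 5 <==> h + 2*cnt <= 2*cnt + 7)) <==> b + 4 == 7 must hold; in canonical form it is ((!(cnt + h + lim < x + 5)) && (b != cnt + h + 1 <==> h <= 7)) <==> b == 3.
Before b := x + 2: ((!(cnt + h + lim < x + 5)) && (x != cnt + h - 1 <==> h <= 7)) <==> x == 1
Before x := cnt + x - 1: ((!(h + lim < x + 4)) && (x != h <==> h <= 7)) <==> cnt + x == 2
Answer: WP = ((!(h + lim < x + 4)) && (x != h <==> h <= 7)) <==> cnt + x == 2


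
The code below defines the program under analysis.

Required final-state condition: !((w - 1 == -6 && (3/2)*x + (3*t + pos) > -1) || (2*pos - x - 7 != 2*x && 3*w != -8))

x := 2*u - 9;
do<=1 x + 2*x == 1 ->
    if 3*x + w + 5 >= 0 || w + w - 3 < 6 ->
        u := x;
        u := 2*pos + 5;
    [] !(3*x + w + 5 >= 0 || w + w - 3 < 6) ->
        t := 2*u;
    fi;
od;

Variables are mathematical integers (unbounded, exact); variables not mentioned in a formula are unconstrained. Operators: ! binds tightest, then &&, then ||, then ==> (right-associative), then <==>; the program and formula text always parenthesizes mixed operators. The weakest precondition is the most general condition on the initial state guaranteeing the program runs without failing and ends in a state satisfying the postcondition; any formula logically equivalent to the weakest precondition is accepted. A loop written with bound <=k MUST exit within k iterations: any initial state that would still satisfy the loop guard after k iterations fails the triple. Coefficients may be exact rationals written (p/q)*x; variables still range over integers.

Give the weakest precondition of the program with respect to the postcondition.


Working backward. After the program, the postcondition !((w - 1 == -6 && (3/2)*x + (3*t + pos) > -1) || (2*pos - x - 7 != 2*x && 3*w != -8)) must hold; in canonical form it is !((w == -5 && pos + 3*t + (3/2)*x > -1) || (2*pos != 3*x + 7 && 3*w != -8)).
Before the loop (bound <=1), unroll the exhaustion recursion (WP_0 = exit-now case; WP_j = one more guarded iteration, up to j = 1):
  WP_0: (!(3*x == 1)) && (!((w == -5 && pos + 3*t + (3/2)*x > -1) || (2*pos != 3*x + 7 && 3*w != -8)))
  WP_1: (3*x == 1 ==> (((w + 3*x >= -5 || 2*w < 9) ==> ((!(3*x == 1)) && (!((w == -5 && pos + 3*t + (3/2)*x > -1) || (2*pos != 3*x + 7 && 3*w != -8))))) && ((!(w + 3*x >= -5 || 2*w < 9)) ==> ((!(3*x == 1)) && (!((w == -5 && pos + 6*u + (3/2)*x > -1) || (2*pos != 3*x + 7 && 3*w != -8))))))) && ((!(3*x == 1)) ==> (!((w == -5 && pos + 3*t + (3/2)*x > -1) || (2*pos != 3*x + 7 && 3*w != -8))))
So before the loop: (3*x == 1 ==> (((w + 3*x >= -5 || 2*w < 9) ==> ((!(3*x == 1)) && (!((w == -5 && pos + 3*t + (3/2)*x > -1) || (2*pos != 3*x + 7 && 3*w != -8))))) && ((!(w + 3*x >= -5 || 2*w < 9)) ==> ((!(3*x == 1)) && (!((w == -5 && pos + 6*u + (3/2)*x > -1) || (2*pos != 3*x + 7 && 3*w != -8))))))) && ((!(3*x == 1)) ==> (!((w == -5 && pos + 3*t + (3/2)*x > -1) || (2*pos != 3*x + 7 && 3*w != -8))))
Before x := 2*u - 9: (6*u == 28 ==> (((6*u + w >= 22 || 2*w < 9) ==> ((!(6*u == 28)) && (!((w == -5 && pos + 3*t + 3*u > 25/2) || (2*pos != 6*u - 20 && 3*w != -8))))) && ((!(6*u + w >= 22 || 2*w < 9)) ==> ((!(6*u == 28)) && (!((w == -5 && pos + 9*u > 25/2) || (2*pos != 6*u - 20 && 3*w != -8))))))) && ((!(6*u == 28)) ==> (!((w == -5 && pos + 3*t + 3*u > 25/2) || (2*pos != 6*u - 20 && 3*w != -8))))
Answer: WP = (6*u == 28 ==> (((6*u + w >= 22 || 2*w < 9) ==> ((!(6*u == 28)) && (!((w == -5 && pos + 3*t + 3*u > 25/2) || (2*pos != 6*u - 20 && 3*w != -8))))) && ((!(6*u + w >= 22 || 2*w < 9)) ==> ((!(6*u == 28)) && (!((w == -5 && pos + 9*u > 25/2) || (2*pos != 6*u - 20 && 3*w != -8))))))) && ((!(6*u == 28)) ==> (!((w == -5 && pos + 3*t + 3*u > 25/2) || (2*pos != 6*u - 20 && 3*w != -8))))
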